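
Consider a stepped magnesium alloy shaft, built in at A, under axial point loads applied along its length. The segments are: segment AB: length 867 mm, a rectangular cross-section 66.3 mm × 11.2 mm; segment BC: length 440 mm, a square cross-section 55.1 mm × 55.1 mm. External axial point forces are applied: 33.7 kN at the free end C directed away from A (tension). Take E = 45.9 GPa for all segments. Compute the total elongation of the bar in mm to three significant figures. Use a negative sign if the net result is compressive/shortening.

0.964 mm

Internal axial forces (sectioning from the free end, tension +): N_BC = 33.7 kN, N_AB = 33.7 kN.
A_AB = 742.6 mm².
A_BC = 3036 mm².
δ_AB = 33700·867/(742.6·45900) = 0.8572 mm
δ_BC = 33700·440/(3036·45900) = 0.1064 mm
δ = Σδ_i = 0.9637 mm.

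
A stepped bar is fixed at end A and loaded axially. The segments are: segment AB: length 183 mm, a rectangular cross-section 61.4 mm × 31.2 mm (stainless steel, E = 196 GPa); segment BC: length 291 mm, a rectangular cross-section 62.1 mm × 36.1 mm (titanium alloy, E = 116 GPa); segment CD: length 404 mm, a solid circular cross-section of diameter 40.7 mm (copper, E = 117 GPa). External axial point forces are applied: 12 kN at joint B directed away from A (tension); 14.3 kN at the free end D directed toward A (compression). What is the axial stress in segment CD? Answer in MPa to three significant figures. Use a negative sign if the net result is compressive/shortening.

-11.0 MPa

Internal axial forces (sectioning from the free end, tension +): N_CD = -14.3 kN, N_BC = -14.3 kN, N_AB = -2.3 kN.
A_CD = 1301 mm².
σ_CD = N_CD/A_CD = -14300/1301 = -10.99 MPa.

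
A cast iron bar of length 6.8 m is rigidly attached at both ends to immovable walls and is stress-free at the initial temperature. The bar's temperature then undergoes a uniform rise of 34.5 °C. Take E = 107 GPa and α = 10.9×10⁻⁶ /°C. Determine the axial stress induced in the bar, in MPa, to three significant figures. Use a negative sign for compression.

Free thermal expansion αLΔT = 10.9e-6 · 6800 · 34.5 = 2.557 mm.
The walls impose strain ε = −(2.557)/6800 = -3.7605e-04; σ = Eε = 107000 · -3.7605e-04 = -40.24 MPa.

-40.2 MPa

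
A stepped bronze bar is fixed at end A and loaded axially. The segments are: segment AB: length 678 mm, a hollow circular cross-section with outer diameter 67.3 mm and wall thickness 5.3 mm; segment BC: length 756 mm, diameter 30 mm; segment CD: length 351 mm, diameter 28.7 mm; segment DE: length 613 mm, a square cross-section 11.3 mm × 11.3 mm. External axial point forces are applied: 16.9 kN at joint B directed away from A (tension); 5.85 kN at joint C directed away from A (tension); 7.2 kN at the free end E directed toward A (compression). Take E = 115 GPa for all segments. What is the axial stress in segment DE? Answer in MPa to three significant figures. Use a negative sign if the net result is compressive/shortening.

-56.4 MPa

Internal axial forces (sectioning from the free end, tension +): N_DE = -7.2 kN, N_CD = -7.2 kN, N_BC = -1.35 kN, N_AB = 15.55 kN.
A_DE = 127.7 mm².
σ_DE = N_DE/A_DE = -7200/127.7 = -56.39 MPa.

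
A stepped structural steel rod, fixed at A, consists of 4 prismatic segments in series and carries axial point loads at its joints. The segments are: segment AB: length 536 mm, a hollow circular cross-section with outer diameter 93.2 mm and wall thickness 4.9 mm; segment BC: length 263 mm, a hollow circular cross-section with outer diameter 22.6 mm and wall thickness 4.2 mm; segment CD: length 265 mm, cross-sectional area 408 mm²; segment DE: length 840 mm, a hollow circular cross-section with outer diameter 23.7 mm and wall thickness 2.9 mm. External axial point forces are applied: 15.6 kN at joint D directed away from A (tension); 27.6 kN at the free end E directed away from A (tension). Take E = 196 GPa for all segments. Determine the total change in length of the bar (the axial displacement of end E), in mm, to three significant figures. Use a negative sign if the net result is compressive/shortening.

1.09 mm

Internal axial forces (sectioning from the free end, tension +): N_DE = 27.6 kN, N_CD = 43.2 kN, N_BC = 43.2 kN, N_AB = 43.2 kN.
A_AB = 1359 mm².
A_BC = 242.8 mm².
A_DE = 189.5 mm².
δ_AB = 43200·536/(1359·196000) = 0.08691 mm
δ_BC = 43200·263/(242.8·196000) = 0.2388 mm
δ_CD = 43200·265/(408·196000) = 0.1432 mm
δ_DE = 27600·840/(189.5·196000) = 0.6242 mm
δ = Σδ_i = 1.093 mm.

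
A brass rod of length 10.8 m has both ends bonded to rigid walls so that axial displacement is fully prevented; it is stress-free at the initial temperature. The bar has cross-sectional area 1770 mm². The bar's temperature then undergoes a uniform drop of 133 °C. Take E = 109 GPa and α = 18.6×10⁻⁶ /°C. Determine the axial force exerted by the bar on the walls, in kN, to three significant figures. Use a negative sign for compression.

477 kN

Free thermal expansion αLΔT = 18.6e-6 · 10800 · -133 = -26.72 mm.
The walls impose strain ε = −(-26.72)/10800 = 2.4738e-03; σ = Eε = 109000 · 2.4738e-03 = 269.6 MPa.
Wall reaction R = σ·A = 269.6·1770 = 477300 N = 477.3 kN.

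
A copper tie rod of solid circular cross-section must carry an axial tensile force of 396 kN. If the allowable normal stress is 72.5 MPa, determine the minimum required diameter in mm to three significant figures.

83.4 mm

Required area A ≥ P/σ_allow = 396000/72.5 = 5462 mm².
For a solid circular section, d ≥ √(4A/π) = 83.39 mm.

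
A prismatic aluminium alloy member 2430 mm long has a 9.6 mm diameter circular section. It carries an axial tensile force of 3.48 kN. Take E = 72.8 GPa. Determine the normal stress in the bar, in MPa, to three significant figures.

A = 72.38 mm².
σ = N/A = 3480/72.38 = 48.08 MPa.

48.1 MPa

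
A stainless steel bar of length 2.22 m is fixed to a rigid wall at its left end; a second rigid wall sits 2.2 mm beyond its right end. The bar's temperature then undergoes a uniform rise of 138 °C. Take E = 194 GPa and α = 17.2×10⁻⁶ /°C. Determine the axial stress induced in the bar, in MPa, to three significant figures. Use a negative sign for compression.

Free thermal expansion αLΔT = 17.2e-6 · 2220 · 138 = 5.269 mm.
The walls engage after the gap closes; constrained expansion = 5.269 − 2.2 = 3.069 mm.
The walls impose strain ε = −(3.069)/2220 = -1.3826e-03; σ = Eε = 194000 · -1.3826e-03 = -268.2 MPa.

-268 MPa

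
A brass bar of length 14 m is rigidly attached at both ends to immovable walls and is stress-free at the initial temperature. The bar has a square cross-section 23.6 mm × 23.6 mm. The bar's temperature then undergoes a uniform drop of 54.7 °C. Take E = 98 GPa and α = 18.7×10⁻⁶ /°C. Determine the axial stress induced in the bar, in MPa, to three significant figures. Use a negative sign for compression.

Free thermal expansion αLΔT = 18.7e-6 · 14000 · -54.7 = -14.32 mm.
The walls impose strain ε = −(-14.32)/14000 = 1.0229e-03; σ = Eε = 98000 · 1.0229e-03 = 100.2 MPa.

100 MPa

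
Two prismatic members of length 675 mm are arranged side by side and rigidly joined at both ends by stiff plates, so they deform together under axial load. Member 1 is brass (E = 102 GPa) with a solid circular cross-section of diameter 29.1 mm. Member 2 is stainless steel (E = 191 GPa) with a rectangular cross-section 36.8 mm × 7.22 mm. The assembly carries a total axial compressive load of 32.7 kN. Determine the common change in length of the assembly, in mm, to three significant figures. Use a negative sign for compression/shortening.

A_1 = 665.1 mm².
A_2 = 265.7 mm².
Equal strain + equilibrium ⇒ each member carries load in proportion to AE: A₁E₁ = 67840000 N, A₂E₂ = 50750000 N, ΣAE = 118600000 N.
δ = PL/ΣAE = -32700·675/118600000 = -0.1861 mm.

-0.186 mm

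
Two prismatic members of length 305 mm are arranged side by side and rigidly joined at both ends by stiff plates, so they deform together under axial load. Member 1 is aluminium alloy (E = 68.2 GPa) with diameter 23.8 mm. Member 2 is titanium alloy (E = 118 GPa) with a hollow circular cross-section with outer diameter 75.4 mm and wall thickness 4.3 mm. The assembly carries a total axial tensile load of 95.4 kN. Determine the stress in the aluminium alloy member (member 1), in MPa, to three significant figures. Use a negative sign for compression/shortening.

A_1 = 444.9 mm².
A_2 = 960.5 mm².
Equal strain + equilibrium ⇒ each member carries load in proportion to AE: A₁E₁ = 30340000 N, A₂E₂ = 113300000 N, ΣAE = 143700000 N.
σ₁ = P·E₁/ΣAE = 95400·68200/143700000 = 45.28 MPa.

45.3 MPa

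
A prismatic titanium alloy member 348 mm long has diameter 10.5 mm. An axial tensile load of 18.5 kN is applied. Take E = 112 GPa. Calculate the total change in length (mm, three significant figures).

A = 86.59 mm².
δ_mech = NL/(AE) = 18500·348/(86.59·112000) = 0.6638 mm.

0.664 mm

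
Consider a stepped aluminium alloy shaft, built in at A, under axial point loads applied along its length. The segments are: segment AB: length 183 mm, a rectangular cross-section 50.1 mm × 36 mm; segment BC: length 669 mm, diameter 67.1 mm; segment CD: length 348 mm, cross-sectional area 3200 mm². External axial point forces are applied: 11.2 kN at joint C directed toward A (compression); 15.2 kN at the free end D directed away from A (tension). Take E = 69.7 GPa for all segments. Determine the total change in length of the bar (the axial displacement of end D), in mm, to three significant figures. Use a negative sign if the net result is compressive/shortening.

Internal axial forces (sectioning from the free end, tension +): N_CD = 15.2 kN, N_BC = 4 kN, N_AB = 4 kN.
A_AB = 1804 mm².
A_BC = 3536 mm².
δ_AB = 4000·183/(1804·69700) = 0.005823 mm
δ_BC = 4000·669/(3536·69700) = 0.01086 mm
δ_CD = 15200·348/(3200·69700) = 0.02372 mm
δ = Σδ_i = 0.0404 mm.

0.0404 mm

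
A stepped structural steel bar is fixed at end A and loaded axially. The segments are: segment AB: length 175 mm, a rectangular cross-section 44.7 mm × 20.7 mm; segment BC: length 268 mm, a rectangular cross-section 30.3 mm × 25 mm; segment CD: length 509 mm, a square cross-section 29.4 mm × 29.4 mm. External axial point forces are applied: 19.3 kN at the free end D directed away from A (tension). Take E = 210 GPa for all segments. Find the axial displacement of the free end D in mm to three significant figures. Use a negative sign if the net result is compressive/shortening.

0.104 mm

Internal axial forces (sectioning from the free end, tension +): N_CD = 19.3 kN, N_BC = 19.3 kN, N_AB = 19.3 kN.
A_AB = 925.3 mm².
A_BC = 757.5 mm².
A_CD = 864.4 mm².
δ_AB = 19300·175/(925.3·210000) = 0.01738 mm
δ_BC = 19300·268/(757.5·210000) = 0.03252 mm
δ_CD = 19300·509/(864.4·210000) = 0.05412 mm
δ = Σδ_i = 0.104 mm.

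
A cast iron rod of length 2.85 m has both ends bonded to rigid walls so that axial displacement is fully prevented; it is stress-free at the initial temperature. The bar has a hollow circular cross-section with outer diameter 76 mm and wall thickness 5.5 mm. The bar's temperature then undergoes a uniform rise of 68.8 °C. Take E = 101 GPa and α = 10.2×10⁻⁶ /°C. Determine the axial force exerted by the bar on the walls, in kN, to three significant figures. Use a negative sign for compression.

Free thermal expansion αLΔT = 10.2e-6 · 2850 · 68.8 = 2 mm.
The walls impose strain ε = −(2)/2850 = -7.0176e-04; σ = Eε = 101000 · -7.0176e-04 = -70.88 MPa.
Wall reaction R = σ·A = -70.88·1218 = -86340 N = -86.34 kN.

-86.3 kN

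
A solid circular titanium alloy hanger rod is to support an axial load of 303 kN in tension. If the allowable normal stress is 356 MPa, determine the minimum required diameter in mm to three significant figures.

Required area A ≥ P/σ_allow = 303000/356 = 851.1 mm².
For a solid circular section, d ≥ √(4A/π) = 32.92 mm.

32.9 mm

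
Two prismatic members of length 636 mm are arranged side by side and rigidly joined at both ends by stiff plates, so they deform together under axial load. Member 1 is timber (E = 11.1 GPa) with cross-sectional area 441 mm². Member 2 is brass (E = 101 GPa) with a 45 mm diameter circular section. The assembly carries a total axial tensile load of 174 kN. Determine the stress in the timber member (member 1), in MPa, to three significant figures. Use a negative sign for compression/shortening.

11.7 MPa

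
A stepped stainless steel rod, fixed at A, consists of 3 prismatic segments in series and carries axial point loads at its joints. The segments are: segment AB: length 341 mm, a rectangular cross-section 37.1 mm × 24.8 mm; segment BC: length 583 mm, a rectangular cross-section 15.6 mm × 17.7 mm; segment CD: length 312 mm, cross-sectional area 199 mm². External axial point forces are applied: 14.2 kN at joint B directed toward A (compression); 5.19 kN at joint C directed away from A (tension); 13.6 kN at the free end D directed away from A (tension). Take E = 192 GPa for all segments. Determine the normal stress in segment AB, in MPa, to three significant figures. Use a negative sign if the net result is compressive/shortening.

Internal axial forces (sectioning from the free end, tension +): N_CD = 13.6 kN, N_BC = 18.79 kN, N_AB = 4.59 kN.
A_AB = 920.1 mm².
σ_AB = N_AB/A_AB = 4590/920.1 = 4.989 MPa.

4.99 MPa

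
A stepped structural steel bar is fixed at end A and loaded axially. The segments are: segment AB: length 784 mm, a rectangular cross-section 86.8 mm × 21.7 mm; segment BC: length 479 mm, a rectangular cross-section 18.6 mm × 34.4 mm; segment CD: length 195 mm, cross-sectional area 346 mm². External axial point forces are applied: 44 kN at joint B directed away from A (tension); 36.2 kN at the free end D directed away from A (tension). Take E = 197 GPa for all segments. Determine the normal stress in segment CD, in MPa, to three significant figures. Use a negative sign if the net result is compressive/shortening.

Internal axial forces (sectioning from the free end, tension +): N_CD = 36.2 kN, N_BC = 36.2 kN, N_AB = 80.2 kN.
σ_CD = N_CD/A_CD = 36200/346 = 104.6 MPa.

105 MPa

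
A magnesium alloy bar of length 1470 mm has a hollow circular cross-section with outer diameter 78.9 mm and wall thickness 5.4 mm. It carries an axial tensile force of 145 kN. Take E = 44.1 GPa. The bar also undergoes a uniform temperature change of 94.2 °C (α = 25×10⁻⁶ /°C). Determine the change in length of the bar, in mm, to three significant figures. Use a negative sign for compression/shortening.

7.34 mm

A = 1247 mm².
δ_mech = NL/(AE) = 145000·1470/(1247·44100) = 3.876 mm.
δ_thermal = αLΔT = 25e-6·1470·94.2 = 3.462 mm.
δ = δ_mech + δ_thermal = 7.338 mm.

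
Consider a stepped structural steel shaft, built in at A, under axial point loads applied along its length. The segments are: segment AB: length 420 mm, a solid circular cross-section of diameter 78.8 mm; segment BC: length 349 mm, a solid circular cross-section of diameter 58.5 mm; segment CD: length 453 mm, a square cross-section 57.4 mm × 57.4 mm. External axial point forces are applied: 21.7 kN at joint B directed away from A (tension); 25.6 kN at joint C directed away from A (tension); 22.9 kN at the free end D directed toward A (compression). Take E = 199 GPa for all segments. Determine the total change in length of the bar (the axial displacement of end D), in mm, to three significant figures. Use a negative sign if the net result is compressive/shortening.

-0.00350 mm

Internal axial forces (sectioning from the free end, tension +): N_CD = -22.9 kN, N_BC = 2.7 kN, N_AB = 24.4 kN.
A_AB = 4877 mm².
A_BC = 2688 mm².
A_CD = 3295 mm².
δ_AB = 24400·420/(4877·199000) = 0.01056 mm
δ_BC = 2700·349/(2688·199000) = 0.001762 mm
δ_CD = -22900·453/(3295·199000) = -0.01582 mm
δ = Σδ_i = -0.003501 mm.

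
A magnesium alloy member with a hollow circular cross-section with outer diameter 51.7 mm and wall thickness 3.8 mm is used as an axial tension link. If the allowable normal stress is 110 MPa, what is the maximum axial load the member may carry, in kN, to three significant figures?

A = 571.8 mm².
P_max = σ_allow · A = 110 · 571.8 = 62900 N = 62.9 kN.

62.9 kN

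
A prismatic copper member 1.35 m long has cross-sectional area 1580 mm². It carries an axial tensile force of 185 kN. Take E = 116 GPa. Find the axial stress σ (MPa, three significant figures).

σ = N/A = 185000/1580 = 117.1 MPa.

117 MPa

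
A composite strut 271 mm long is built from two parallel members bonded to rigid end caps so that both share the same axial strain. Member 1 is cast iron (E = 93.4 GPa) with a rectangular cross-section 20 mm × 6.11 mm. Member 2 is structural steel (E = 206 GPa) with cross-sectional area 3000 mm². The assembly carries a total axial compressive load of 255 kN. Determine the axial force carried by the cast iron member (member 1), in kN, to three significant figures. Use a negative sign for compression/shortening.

A_1 = 122.2 mm².
Equal strain + equilibrium ⇒ each member carries load in proportion to AE: A₁E₁ = 11410000 N, A₂E₂ = 618000000 N, ΣAE = 629400000 N.
F₁ = P·A₁E₁/ΣAE = -255000·11410000/629400000 = -4624 N.

-4.62 kN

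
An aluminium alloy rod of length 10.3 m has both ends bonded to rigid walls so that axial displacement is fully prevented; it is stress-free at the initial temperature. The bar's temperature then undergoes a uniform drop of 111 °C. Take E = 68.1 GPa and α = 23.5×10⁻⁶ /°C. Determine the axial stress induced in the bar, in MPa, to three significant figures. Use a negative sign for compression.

178 MPa

Free thermal expansion αLΔT = 23.5e-6 · 10300 · -111 = -26.87 mm.
The walls impose strain ε = −(-26.87)/10300 = 2.6085e-03; σ = Eε = 68100 · 2.6085e-03 = 177.6 MPa.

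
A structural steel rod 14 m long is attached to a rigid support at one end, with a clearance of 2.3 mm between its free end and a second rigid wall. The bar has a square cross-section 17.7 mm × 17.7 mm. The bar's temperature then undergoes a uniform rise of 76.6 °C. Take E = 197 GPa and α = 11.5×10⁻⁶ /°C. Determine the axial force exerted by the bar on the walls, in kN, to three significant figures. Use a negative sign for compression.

Free thermal expansion αLΔT = 11.5e-6 · 14000 · 76.6 = 12.33 mm.
The walls engage after the gap closes; constrained expansion = 12.33 − 2.3 = 10.03 mm.
The walls impose strain ε = −(10.03)/14000 = -7.1661e-04; σ = Eε = 197000 · -7.1661e-04 = -141.2 MPa.
Wall reaction R = σ·A = -141.2·313.3 = -44230 N = -44.23 kN.

-44.2 kN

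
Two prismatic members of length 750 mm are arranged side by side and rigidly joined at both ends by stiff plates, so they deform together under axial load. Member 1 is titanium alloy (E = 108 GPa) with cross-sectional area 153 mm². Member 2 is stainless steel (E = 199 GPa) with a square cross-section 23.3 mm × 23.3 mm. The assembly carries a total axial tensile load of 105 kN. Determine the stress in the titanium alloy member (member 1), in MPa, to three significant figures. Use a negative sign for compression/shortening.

91.0 MPa

A_2 = 542.9 mm².
Equal strain + equilibrium ⇒ each member carries load in proportion to AE: A₁E₁ = 16520000 N, A₂E₂ = 108000000 N, ΣAE = 124600000 N.
σ₁ = P·E₁/ΣAE = 105000·108000/124600000 = 91.04 MPa.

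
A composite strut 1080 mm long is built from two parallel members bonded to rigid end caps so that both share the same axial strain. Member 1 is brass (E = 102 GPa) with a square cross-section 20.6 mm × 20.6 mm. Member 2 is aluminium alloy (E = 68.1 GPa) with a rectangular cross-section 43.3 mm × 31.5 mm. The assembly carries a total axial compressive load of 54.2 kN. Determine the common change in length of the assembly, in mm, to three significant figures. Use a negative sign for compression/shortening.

-0.430 mm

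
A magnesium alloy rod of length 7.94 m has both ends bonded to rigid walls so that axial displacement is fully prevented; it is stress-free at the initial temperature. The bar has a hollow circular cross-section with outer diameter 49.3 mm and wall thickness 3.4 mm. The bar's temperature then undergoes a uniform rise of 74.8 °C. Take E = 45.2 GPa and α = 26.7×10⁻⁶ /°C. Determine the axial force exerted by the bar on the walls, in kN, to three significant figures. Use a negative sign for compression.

-44.3 kN

Free thermal expansion αLΔT = 26.7e-6 · 7940 · 74.8 = 15.86 mm.
The walls impose strain ε = −(15.86)/7940 = -1.9972e-03; σ = Eε = 45200 · -1.9972e-03 = -90.27 MPa.
Wall reaction R = σ·A = -90.27·490.3 = -44260 N = -44.26 kN.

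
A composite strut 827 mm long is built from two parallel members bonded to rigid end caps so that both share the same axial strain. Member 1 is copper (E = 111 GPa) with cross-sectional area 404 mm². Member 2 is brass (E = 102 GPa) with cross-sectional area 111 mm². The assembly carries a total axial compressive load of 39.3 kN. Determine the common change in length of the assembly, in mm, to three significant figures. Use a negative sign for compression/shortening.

Equal strain + equilibrium ⇒ each member carries load in proportion to AE: A₁E₁ = 44840000 N, A₂E₂ = 11320000 N, ΣAE = 56170000 N.
δ = PL/ΣAE = -39300·827/56170000 = -0.5787 mm.

-0.579 mm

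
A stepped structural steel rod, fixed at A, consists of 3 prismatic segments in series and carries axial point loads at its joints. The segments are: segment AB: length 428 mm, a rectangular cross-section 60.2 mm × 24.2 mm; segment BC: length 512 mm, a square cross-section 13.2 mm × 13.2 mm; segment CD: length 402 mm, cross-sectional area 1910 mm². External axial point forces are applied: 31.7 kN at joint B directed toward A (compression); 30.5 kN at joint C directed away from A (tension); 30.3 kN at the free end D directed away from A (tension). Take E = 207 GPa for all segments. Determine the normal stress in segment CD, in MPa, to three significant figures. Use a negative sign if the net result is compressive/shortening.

15.9 MPa

Internal axial forces (sectioning from the free end, tension +): N_CD = 30.3 kN, N_BC = 60.8 kN, N_AB = 29.1 kN.
σ_CD = N_CD/A_CD = 30300/1910 = 15.86 MPa.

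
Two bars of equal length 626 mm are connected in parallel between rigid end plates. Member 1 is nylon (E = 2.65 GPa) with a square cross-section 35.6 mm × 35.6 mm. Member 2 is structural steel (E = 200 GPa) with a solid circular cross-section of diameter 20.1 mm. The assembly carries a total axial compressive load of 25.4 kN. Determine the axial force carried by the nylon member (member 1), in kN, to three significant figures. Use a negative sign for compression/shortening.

A_1 = 1267 mm².
A_2 = 317.3 mm².
Equal strain + equilibrium ⇒ each member carries load in proportion to AE: A₁E₁ = 3359000 N, A₂E₂ = 63460000 N, ΣAE = 66820000 N.
F₁ = P·A₁E₁/ΣAE = -25400·3359000/66820000 = -1277 N.

-1.28 kN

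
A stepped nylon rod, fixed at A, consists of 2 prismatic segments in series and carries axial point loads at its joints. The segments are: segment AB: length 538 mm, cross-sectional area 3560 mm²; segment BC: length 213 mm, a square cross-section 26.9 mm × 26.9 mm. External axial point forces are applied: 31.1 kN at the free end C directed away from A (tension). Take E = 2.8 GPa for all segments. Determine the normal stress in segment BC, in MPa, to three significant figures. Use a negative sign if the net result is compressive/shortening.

43.0 MPa

Internal axial forces (sectioning from the free end, tension +): N_BC = 31.1 kN, N_AB = 31.1 kN.
A_BC = 723.6 mm².
σ_BC = N_BC/A_BC = 31100/723.6 = 42.98 MPa.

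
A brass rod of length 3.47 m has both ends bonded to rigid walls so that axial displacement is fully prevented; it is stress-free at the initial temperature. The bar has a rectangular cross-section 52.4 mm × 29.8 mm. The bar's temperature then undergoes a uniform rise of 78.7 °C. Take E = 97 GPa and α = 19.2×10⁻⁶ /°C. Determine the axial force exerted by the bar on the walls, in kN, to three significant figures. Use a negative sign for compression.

-229 kN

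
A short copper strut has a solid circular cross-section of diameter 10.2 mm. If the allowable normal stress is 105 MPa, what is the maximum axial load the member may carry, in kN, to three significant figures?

8.58 kN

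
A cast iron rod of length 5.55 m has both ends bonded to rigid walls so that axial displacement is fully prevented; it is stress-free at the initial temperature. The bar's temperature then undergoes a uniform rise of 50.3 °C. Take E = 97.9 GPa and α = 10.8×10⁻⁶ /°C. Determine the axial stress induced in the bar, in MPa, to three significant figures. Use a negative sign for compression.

Free thermal expansion αLΔT = 10.8e-6 · 5550 · 50.3 = 3.015 mm.
The walls impose strain ε = −(3.015)/5550 = -5.4324e-04; σ = Eε = 97900 · -5.4324e-04 = -53.18 MPa.

-53.2 MPa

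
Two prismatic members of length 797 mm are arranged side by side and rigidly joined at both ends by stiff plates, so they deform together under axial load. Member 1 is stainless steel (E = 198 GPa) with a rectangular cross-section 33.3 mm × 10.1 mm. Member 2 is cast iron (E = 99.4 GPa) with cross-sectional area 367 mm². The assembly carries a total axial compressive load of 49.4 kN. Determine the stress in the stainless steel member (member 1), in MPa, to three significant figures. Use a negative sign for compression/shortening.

-94.9 MPa

A_1 = 336.3 mm².
Equal strain + equilibrium ⇒ each member carries load in proportion to AE: A₁E₁ = 66590000 N, A₂E₂ = 36480000 N, ΣAE = 103100000 N.
σ₁ = P·E₁/ΣAE = -49400·198000/103100000 = -94.9 MPa.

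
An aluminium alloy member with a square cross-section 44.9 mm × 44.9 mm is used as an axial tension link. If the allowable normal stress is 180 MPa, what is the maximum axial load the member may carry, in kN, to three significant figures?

A = 2016 mm².
P_max = σ_allow · A = 180 · 2016 = 362900 N = 362.9 kN.

363 kN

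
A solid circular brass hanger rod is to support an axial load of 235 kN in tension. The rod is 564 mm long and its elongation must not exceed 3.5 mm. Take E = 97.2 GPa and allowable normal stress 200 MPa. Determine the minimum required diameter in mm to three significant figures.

38.7 mm

Required area A ≥ P/σ_allow = 235000/200 = 1175 mm².
For a solid circular section, d ≥ √(4A/π) = 38.68 mm.
Elongation limit: A ≥ PL/(Eδ_allow) = 235000·564/(97200·3.5) = 389.6 mm² ⇒ d ≥ 22.27 mm.
The stress limit governs.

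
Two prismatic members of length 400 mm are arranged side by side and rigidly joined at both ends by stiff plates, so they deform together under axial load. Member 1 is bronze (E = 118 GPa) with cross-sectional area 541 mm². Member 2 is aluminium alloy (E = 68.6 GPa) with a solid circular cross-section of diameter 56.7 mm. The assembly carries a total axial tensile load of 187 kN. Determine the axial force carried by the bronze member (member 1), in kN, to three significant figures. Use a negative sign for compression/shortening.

50.4 kN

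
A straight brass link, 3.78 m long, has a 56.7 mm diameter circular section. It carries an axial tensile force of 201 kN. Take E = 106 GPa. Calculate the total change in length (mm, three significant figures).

2.84 mm

A = 2525 mm².
δ_mech = NL/(AE) = 201000·3780/(2525·106000) = 2.839 mm.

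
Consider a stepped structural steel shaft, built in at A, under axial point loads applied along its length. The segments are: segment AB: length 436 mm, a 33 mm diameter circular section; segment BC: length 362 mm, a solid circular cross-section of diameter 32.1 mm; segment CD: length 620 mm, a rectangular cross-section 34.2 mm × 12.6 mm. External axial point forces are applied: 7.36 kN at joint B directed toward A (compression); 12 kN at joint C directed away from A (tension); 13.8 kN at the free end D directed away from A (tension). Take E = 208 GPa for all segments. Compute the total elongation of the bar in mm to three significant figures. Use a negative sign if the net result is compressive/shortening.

0.196 mm

Internal axial forces (sectioning from the free end, tension +): N_CD = 13.8 kN, N_BC = 25.8 kN, N_AB = 18.44 kN.
A_AB = 855.3 mm².
A_BC = 809.3 mm².
A_CD = 430.9 mm².
δ_AB = 18440·436/(855.3·208000) = 0.04519 mm
δ_BC = 25800·362/(809.3·208000) = 0.05548 mm
δ_CD = 13800·620/(430.9·208000) = 0.09546 mm
δ = Σδ_i = 0.1961 mm.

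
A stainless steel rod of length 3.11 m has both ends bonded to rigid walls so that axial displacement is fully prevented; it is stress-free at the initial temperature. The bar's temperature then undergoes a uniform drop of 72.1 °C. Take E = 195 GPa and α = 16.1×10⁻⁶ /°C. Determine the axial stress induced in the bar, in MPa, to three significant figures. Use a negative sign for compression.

Free thermal expansion αLΔT = 16.1e-6 · 3110 · -72.1 = -3.61 mm.
The walls impose strain ε = −(-3.61)/3110 = 1.1608e-03; σ = Eε = 195000 · 1.1608e-03 = 226.4 MPa.

226 MPa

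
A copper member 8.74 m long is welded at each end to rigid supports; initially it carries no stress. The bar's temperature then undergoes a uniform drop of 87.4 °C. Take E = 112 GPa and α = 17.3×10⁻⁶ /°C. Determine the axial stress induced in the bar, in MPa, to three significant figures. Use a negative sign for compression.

Free thermal expansion αLΔT = 17.3e-6 · 8740 · -87.4 = -13.22 mm.
The walls impose strain ε = −(-13.22)/8740 = 1.5120e-03; σ = Eε = 112000 · 1.5120e-03 = 169.3 MPa.

169 MPa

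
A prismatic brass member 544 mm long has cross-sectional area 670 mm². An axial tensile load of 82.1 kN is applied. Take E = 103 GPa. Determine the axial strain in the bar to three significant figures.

0.00119

σ = N/A = 122.5 MPa; ε = σ/E = 122.5/103000 = 1.190e-03.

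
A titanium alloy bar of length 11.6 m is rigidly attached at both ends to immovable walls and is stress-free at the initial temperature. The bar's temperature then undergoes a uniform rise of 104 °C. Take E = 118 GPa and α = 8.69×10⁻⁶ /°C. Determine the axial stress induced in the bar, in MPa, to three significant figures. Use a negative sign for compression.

-107 MPa

Free thermal expansion αLΔT = 8.69e-6 · 11600 · 104 = 10.48 mm.
The walls impose strain ε = −(10.48)/11600 = -9.0376e-04; σ = Eε = 118000 · -9.0376e-04 = -106.6 MPa.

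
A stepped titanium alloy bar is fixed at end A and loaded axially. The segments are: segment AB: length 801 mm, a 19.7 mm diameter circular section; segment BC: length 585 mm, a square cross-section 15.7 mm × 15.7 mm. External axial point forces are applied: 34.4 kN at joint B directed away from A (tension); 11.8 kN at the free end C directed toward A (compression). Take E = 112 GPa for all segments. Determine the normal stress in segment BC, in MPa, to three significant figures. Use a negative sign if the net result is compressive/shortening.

Internal axial forces (sectioning from the free end, tension +): N_BC = -11.8 kN, N_AB = 22.6 kN.
A_BC = 246.5 mm².
σ_BC = N_BC/A_BC = -11800/246.5 = -47.87 MPa.

-47.9 MPa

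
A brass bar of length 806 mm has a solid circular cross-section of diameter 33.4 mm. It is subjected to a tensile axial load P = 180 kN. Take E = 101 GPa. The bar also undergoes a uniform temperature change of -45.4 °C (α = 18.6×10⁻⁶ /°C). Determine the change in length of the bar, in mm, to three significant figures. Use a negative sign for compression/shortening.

A = 876.2 mm².
δ_mech = NL/(AE) = 180000·806/(876.2·101000) = 1.639 mm.
δ_thermal = αLΔT = 18.6e-6·806·-45.4 = -0.6806 mm.
δ = δ_mech + δ_thermal = 0.9589 mm.

0.959 mm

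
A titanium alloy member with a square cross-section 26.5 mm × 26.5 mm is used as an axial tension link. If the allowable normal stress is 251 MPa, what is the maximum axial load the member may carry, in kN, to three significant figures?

A = 702.2 mm².
P_max = σ_allow · A = 251 · 702.2 = 176300 N = 176.3 kN.

176 kN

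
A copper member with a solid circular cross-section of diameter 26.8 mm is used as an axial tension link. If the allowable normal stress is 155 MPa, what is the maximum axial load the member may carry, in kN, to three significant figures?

87.4 kN

A = 564.1 mm².
P_max = σ_allow · A = 155 · 564.1 = 87440 N = 87.44 kN.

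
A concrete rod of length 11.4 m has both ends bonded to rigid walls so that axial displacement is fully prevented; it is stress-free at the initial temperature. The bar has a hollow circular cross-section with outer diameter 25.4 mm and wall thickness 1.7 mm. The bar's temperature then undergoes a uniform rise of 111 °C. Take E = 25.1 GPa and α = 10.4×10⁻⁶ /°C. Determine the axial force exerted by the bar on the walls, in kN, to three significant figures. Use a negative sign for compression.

-3.67 kN

Free thermal expansion αLΔT = 10.4e-6 · 11400 · 111 = 13.16 mm.
The walls impose strain ε = −(13.16)/11400 = -1.1544e-03; σ = Eε = 25100 · -1.1544e-03 = -28.98 MPa.
Wall reaction R = σ·A = -28.98·126.6 = -3668 N = -3.668 kN.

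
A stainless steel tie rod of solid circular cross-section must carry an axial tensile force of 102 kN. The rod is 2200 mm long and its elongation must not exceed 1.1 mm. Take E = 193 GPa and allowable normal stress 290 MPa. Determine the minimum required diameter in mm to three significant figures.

Required area A ≥ P/σ_allow = 102000/290 = 351.7 mm².
For a solid circular section, d ≥ √(4A/π) = 21.16 mm.
Elongation limit: A ≥ PL/(Eδ_allow) = 102000·2200/(193000·1.1) = 1057 mm² ⇒ d ≥ 36.69 mm.
The elongation limit governs.

36.7 mm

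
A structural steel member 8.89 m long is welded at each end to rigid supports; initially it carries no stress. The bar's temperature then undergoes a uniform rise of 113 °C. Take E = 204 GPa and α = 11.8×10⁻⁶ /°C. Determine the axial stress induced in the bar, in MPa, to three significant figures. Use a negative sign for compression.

-272 MPa

Free thermal expansion αLΔT = 11.8e-6 · 8890 · 113 = 11.85 mm.
The walls impose strain ε = −(11.85)/8890 = -1.3334e-03; σ = Eε = 204000 · -1.3334e-03 = -272 MPa.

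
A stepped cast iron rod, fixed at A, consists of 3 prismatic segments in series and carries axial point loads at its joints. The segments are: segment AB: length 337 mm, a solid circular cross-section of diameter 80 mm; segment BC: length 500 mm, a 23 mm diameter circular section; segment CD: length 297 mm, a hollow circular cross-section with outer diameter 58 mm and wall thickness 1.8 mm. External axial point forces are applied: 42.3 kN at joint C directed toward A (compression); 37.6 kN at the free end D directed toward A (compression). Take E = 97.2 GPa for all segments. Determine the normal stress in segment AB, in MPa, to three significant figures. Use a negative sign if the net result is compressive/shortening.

Internal axial forces (sectioning from the free end, tension +): N_CD = -37.6 kN, N_BC = -79.9 kN, N_AB = -79.9 kN.
A_AB = 5027 mm².
σ_AB = N_AB/A_AB = -79900/5027 = -15.9 MPa.

-15.9 MPa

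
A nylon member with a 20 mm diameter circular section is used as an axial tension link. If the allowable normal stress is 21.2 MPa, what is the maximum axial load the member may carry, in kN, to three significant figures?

6.66 kN

A = 314.2 mm².
P_max = σ_allow · A = 21.2 · 314.2 = 6660 N = 6.66 kN.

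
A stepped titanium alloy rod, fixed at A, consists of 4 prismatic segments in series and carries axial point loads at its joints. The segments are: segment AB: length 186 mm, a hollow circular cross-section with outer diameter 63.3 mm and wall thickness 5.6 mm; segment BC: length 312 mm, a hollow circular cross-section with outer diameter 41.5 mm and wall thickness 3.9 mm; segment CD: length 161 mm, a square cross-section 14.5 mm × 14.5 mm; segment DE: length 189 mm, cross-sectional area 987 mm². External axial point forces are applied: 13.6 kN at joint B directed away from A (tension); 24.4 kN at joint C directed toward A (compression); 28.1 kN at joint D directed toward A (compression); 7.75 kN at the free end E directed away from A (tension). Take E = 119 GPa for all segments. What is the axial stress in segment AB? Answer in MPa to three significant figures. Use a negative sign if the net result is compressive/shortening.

-30.7 MPa

Internal axial forces (sectioning from the free end, tension +): N_DE = 7.75 kN, N_CD = -20.35 kN, N_BC = -44.75 kN, N_AB = -31.15 kN.
A_AB = 1015 mm².
σ_AB = N_AB/A_AB = -31150/1015 = -30.69 MPa.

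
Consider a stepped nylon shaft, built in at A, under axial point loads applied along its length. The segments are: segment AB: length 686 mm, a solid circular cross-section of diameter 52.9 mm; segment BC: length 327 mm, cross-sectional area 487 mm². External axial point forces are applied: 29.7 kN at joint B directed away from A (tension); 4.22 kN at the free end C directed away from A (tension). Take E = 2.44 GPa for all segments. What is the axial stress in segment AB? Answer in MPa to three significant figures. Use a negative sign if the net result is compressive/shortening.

15.4 MPa

Internal axial forces (sectioning from the free end, tension +): N_BC = 4.22 kN, N_AB = 33.92 kN.
A_AB = 2198 mm².
σ_AB = N_AB/A_AB = 33920/2198 = 15.43 MPa.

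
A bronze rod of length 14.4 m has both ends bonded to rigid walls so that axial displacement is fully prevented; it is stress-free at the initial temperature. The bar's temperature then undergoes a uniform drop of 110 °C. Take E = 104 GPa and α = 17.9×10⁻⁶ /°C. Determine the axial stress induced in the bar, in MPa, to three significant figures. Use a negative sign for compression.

Free thermal expansion αLΔT = 17.9e-6 · 14400 · -110 = -28.35 mm.
The walls impose strain ε = −(-28.35)/14400 = 1.9690e-03; σ = Eε = 104000 · 1.9690e-03 = 204.8 MPa.

205 MPa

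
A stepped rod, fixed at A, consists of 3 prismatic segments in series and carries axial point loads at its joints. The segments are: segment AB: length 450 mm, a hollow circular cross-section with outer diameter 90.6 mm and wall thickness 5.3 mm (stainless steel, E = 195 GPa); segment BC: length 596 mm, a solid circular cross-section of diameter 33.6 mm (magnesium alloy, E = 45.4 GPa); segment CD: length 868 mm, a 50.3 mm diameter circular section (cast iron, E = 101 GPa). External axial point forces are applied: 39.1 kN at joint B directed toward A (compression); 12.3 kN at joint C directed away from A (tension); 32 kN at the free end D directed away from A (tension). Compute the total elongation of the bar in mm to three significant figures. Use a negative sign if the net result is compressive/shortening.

Internal axial forces (sectioning from the free end, tension +): N_CD = 32 kN, N_BC = 44.3 kN, N_AB = 5.2 kN.
A_AB = 1420 mm².
A_BC = 886.7 mm².
A_CD = 1987 mm².
δ_AB = 5200·450/(1420·195000) = 0.008449 mm
δ_BC = 44300·596/(886.7·45400) = 0.6559 mm
δ_CD = 32000·868/(1987·101000) = 0.1384 mm
δ = Σδ_i = 0.8027 mm.

0.803 mm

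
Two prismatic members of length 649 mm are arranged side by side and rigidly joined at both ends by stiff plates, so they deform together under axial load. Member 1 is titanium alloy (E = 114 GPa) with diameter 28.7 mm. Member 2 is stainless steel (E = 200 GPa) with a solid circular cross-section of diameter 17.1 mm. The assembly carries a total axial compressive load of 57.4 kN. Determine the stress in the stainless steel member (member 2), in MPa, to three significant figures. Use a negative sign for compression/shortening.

A_1 = 646.9 mm².
A_2 = 229.7 mm².
Equal strain + equilibrium ⇒ each member carries load in proportion to AE: A₁E₁ = 73750000 N, A₂E₂ = 45930000 N, ΣAE = 119700000 N.
σ₂ = P·E₂/ΣAE = -57400·200000/119700000 = -95.92 MPa.

-95.9 MPa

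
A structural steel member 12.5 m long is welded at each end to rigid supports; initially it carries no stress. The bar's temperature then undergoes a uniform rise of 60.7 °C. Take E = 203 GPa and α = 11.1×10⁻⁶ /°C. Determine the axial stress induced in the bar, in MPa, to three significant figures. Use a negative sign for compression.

Free thermal expansion αLΔT = 11.1e-6 · 12500 · 60.7 = 8.422 mm.
The walls impose strain ε = −(8.422)/12500 = -6.7377e-04; σ = Eε = 203000 · -6.7377e-04 = -136.8 MPa.

-137 MPa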